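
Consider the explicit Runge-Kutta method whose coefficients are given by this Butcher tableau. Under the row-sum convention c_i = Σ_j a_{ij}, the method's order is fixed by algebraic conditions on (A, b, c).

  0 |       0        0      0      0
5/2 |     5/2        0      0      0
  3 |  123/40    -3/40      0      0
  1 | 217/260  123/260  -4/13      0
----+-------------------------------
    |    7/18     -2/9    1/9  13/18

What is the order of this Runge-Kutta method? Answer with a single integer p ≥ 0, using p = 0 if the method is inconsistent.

b = (7/18, -2/9, 1/9, 13/18)
c = (0, 5/2, 3, 1)
Ac = (0, 0, -3/16, 27/104)
Σ b_i: 7/18·1 + (-2/9)·1 + 1/9·1 + 13/18·1 = 1 ✓
b·c: (-2/9)·5/2 + 1/9·3 + 13/18·1 = 1/2 ✓
b·c²: (-2/9)·25/4 + 1/9·9 + 13/18·1 = 1/3 ✓
b·Ac: 1/9·(-3/16) + 13/18·27/104 = 1/6 ✓
b·c³: (-2/9)·125/8 + 1/9·27 + 13/18·1 = 1/4 ✓
b·(c∘Ac): 1/9·(-9/16) + 13/18·27/104 = 1/8 ✓
b·Ac²: 1/9·(-15/32) + 13/18·3/16 = 1/12 ✓
b·A²c: 13/18·3/52 = 1/24 ✓; 4 stages ⇒ order 4.

4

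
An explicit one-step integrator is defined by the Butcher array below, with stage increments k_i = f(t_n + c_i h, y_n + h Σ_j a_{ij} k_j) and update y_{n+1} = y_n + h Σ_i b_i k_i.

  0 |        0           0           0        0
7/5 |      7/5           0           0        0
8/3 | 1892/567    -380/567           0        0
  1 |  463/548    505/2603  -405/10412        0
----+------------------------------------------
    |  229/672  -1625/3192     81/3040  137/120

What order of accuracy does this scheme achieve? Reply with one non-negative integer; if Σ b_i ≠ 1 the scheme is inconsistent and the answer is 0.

4

b = (229/672, -1625/3192, 81/3040, 137/120)
c = (0, 7/5, 8/3, 1)
Ac = (0, 0, -76/81, 23/137)
Σ b_i: 229/672·1 + (-1625/3192)·1 + 81/3040·1 + 137/120·1 = 1 ✓
b·c: (-1625/3192)·7/5 + 81/3040·8/3 + 137/120·1 = 1/2 ✓
b·c²: (-1625/3192)·49/25 + 81/3040·64/9 + 137/120·1 = 1/3 ✓
b·Ac: 81/3040·(-76/81) + 137/120·23/137 = 1/6 ✓
b·c³: (-1625/3192)·343/125 + 81/3040·512/27 + 137/120·1 = 1/4 ✓
b·(c∘Ac): 81/3040·(-608/243) + 137/120·23/137 = 1/8 ✓
b·Ac²: 81/3040·(-532/405) + 137/120·71/685 = 1/12 ✓
b·A²c: 137/120·5/137 = 1/24 ✓; 4 stages ⇒ order 4.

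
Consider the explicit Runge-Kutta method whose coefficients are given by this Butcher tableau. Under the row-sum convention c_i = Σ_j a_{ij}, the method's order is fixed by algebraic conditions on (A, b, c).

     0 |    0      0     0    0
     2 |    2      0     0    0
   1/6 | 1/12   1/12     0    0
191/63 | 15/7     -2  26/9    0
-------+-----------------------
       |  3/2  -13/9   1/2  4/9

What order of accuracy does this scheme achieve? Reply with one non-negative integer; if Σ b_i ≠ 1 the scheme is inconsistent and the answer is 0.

b = (3/2, -13/9, 1/2, 4/9)
c = (0, 2, 1/6, 191/63)
Ac = (0, 0, 1/6, -95/27)
Σ b_i: 3/2·1 + (-13/9)·1 + 1/2·1 + 4/9·1 = 1 ✓
b·c: (-13/9)·2 + 1/2·1/6 + 4/9·191/63 = -3307/2268 ≠ 1/2 ⇒ order 1.

1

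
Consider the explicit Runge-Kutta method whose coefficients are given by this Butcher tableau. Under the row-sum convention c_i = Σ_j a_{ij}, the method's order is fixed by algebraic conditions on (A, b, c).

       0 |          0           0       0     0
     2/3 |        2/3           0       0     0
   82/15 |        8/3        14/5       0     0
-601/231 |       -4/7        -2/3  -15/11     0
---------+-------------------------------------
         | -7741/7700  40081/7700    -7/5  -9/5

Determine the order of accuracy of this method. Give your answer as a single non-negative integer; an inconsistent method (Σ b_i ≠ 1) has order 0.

2

b = (-7741/7700, 40081/7700, -7/5, -9/5)
c = (0, 2/3, 82/15, -601/231)
Ac = (0, 0, 28/15, -782/99)
Σ b_i: (-7741/7700)·1 + 40081/7700·1 + (-7/5)·1 + (-9/5)·1 = 1 ✓
b·c: 40081/7700·2/3 + (-7/5)·82/15 + (-9/5)·(-601/231) = 1/2 ✓
b·c²: 40081/7700·4/9 + (-7/5)·6724/225 + (-9/5)·361201/53361 = -114968404/2223375 ≠ 1/3 ⇒ order 2.
b·Ac: (-7/5)·28/15 + (-9/5)·(-782/99) = 9574/825 ≠ 1/6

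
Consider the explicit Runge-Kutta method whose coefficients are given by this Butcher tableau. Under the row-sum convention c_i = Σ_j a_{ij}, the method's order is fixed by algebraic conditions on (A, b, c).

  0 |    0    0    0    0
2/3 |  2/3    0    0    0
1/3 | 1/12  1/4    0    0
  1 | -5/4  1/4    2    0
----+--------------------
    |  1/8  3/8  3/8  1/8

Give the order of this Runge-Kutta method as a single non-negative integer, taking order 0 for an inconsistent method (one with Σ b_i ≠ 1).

4

b = (1/8, 3/8, 3/8, 1/8)
c = (0, 2/3, 1/3, 1)
Ac = (0, 0, 1/6, 5/6)
Σ b_i: 1/8·1 + 3/8·1 + 3/8·1 + 1/8·1 = 1 ✓
b·c: 3/8·2/3 + 3/8·1/3 + 1/8·1 = 1/2 ✓
b·c²: 3/8·4/9 + 3/8·1/9 + 1/8·1 = 1/3 ✓
b·Ac: 3/8·1/6 + 1/8·5/6 = 1/6 ✓
b·c³: 3/8·8/27 + 3/8·1/27 + 1/8·1 = 1/4 ✓
b·(c∘Ac): 3/8·1/18 + 1/8·5/6 = 1/8 ✓
b·Ac²: 3/8·1/9 + 1/8·1/3 = 1/12 ✓
b·A²c: 1/8·1/3 = 1/24 ✓; 4 stages ⇒ order 4.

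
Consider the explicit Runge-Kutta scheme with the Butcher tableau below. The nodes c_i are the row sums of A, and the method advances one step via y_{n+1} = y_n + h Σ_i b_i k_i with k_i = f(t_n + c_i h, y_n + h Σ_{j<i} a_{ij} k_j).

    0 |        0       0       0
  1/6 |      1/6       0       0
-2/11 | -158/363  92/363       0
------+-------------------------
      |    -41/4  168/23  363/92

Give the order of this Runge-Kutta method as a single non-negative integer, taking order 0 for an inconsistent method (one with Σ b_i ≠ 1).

b = (-41/4, 168/23, 363/92)
c = (0, 1/6, -2/11)
Ac = (0, 0, 46/1089)
Σ b_i: (-41/4)·1 + 168/23·1 + 363/92·1 = 1 ✓
b·c: 168/23·1/6 + 363/92·(-2/11) = 1/2 ✓
b·c²: 168/23·1/36 + 363/92·4/121 = 1/3 ✓
b·Ac: 363/92·46/1089 = 1/6 ✓; 3 stages ⇒ order 3.

3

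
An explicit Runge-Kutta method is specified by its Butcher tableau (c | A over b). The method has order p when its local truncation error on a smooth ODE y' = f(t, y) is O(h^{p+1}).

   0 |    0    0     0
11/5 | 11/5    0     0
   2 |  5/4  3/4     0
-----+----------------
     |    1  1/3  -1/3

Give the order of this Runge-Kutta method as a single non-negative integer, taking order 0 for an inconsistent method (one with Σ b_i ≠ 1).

1

b = (1, 1/3, -1/3)
c = (0, 11/5, 2)
Ac = (0, 0, 33/20)
Σ b_i: 1·1 + 1/3·1 + (-1/3)·1 = 1 ✓
b·c: 1/3·11/5 + (-1/3)·2 = 1/15 ≠ 1/2 ⇒ order 1.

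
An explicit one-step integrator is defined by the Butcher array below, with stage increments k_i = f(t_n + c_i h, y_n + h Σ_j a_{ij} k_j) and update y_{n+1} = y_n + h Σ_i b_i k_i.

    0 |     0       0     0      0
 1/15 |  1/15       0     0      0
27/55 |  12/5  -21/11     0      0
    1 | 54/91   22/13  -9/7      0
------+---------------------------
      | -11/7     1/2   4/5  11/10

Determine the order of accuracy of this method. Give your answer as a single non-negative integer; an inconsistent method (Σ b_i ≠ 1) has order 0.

b = (-11/7, 1/2, 4/5, 11/10)
c = (0, 1/15, 27/55, 1)
Ac = (0, 0, -7/55, -7783/15015)
Σ b_i: (-11/7)·1 + 1/2·1 + 4/5·1 + 11/10·1 = 29/35 ≠ 1 ⇒ order 0.

0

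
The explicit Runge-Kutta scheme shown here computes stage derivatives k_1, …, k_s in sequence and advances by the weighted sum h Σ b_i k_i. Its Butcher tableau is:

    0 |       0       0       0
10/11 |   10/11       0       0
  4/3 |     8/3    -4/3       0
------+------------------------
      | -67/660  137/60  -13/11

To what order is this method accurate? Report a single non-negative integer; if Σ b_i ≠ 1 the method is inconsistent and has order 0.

b = (-67/660, 137/60, -13/11)
c = (0, 10/11, 4/3)
Ac = (0, 0, -40/33)
Σ b_i: (-67/660)·1 + 137/60·1 + (-13/11)·1 = 1 ✓
b·c: 137/60·10/11 + (-13/11)·4/3 = 1/2 ✓
b·c²: 137/60·100/121 + (-13/11)·16/9 = -233/1089 ≠ 1/3 ⇒ order 2.
b·Ac: (-13/11)·(-40/33) = 520/363 ≠ 1/6

2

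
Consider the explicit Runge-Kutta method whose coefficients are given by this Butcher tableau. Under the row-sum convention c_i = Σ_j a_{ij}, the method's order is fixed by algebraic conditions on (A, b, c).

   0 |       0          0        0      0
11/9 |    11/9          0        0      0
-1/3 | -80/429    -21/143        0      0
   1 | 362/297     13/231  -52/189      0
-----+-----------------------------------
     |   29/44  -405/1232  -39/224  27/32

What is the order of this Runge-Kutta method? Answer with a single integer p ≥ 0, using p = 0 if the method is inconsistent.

4

b = (29/44, -405/1232, -39/224, 27/32)
c = (0, 11/9, -1/3, 1)
Ac = (0, 0, -7/39, 13/81)
Σ b_i: 29/44·1 + (-405/1232)·1 + (-39/224)·1 + 27/32·1 = 1 ✓
b·c: (-405/1232)·11/9 + (-39/224)·(-1/3) + 27/32·1 = 1/2 ✓
b·c²: (-405/1232)·121/81 + (-39/224)·1/9 + 27/32·1 = 1/3 ✓
b·Ac: (-39/224)·(-7/39) + 27/32·13/81 = 1/6 ✓
b·c³: (-405/1232)·1331/729 + (-39/224)·(-1/27) + 27/32·1 = 1/4 ✓
b·(c∘Ac): (-39/224)·7/117 + 27/32·13/81 = 1/8 ✓
b·Ac²: (-39/224)·(-77/351) + 27/32·13/243 = 1/12 ✓
b·A²c: 27/32·4/81 = 1/24 ✓; 4 stages ⇒ order 4.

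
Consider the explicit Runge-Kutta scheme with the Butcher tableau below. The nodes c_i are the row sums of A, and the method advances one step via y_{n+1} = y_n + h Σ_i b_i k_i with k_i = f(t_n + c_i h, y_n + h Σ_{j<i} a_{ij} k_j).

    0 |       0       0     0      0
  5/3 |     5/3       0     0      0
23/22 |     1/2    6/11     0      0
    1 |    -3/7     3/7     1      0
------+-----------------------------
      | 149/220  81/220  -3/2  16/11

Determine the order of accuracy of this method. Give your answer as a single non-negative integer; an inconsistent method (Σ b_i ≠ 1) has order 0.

b = (149/220, 81/220, -3/2, 16/11)
c = (0, 5/3, 23/22, 1)
Ac = (0, 0, 10/11, 271/154)
Σ b_i: 149/220·1 + 81/220·1 + (-3/2)·1 + 16/11·1 = 1 ✓
b·c: 81/220·5/3 + (-3/2)·23/22 + 16/11·1 = 1/2 ✓
b·c²: 81/220·25/9 + (-3/2)·529/484 + 16/11·1 = 811/968 ≠ 1/3 ⇒ order 2.
b·Ac: (-3/2)·10/11 + 16/11·271/154 = 1013/847 ≠ 1/6

2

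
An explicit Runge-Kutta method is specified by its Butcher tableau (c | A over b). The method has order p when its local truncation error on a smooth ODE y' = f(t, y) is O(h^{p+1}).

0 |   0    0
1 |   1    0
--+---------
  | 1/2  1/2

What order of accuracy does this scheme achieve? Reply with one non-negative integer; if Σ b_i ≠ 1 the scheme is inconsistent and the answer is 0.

2

b = (1/2, 1/2)
c = (0, 1)
Σ b_i: 1/2·1 + 1/2·1 = 1 ✓
b·c: 1/2·1 = 1/2 ✓; 2 stages ⇒ order 2.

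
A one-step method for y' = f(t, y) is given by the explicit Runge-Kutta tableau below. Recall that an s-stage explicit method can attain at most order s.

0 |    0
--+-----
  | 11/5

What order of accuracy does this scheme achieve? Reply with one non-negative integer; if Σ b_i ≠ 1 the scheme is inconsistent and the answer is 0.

0

b = (11/5)
c = (0)
Σ b_i: 11/5·1 = 11/5 ≠ 1 ⇒ order 0.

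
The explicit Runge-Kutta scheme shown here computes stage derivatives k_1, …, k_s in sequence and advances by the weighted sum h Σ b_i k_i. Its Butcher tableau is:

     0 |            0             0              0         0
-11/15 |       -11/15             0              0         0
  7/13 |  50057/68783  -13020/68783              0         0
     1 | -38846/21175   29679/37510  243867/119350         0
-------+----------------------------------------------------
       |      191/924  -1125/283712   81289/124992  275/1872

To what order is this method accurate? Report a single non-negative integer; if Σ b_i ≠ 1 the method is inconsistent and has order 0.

4

b = (191/924, -1125/283712, 81289/124992, 275/1872)
c = (0, -11/15, 7/13, 1)
Ac = (0, 0, 868/6253, 13/25)
Σ b_i: 191/924·1 + (-1125/283712)·1 + 81289/124992·1 + 275/1872·1 = 1 ✓
b·c: (-1125/283712)·(-11/15) + 81289/124992·7/13 + 275/1872·1 = 1/2 ✓
b·c²: (-1125/283712)·121/225 + 81289/124992·49/169 + 275/1872·1 = 1/3 ✓
b·Ac: 81289/124992·868/6253 + 275/1872·13/25 = 1/6 ✓
b·c³: (-1125/283712)·(-1331/3375) + 81289/124992·343/2197 + 275/1872·1 = 1/4 ✓
b·(c∘Ac): 81289/124992·6076/81289 + 275/1872·13/25 = 1/8 ✓
b·Ac²: 81289/124992·(-9548/93795) + 275/1872·4199/4125 = 1/12 ✓
b·A²c: 275/1872·78/275 = 1/24 ✓; 4 stages ⇒ order 4.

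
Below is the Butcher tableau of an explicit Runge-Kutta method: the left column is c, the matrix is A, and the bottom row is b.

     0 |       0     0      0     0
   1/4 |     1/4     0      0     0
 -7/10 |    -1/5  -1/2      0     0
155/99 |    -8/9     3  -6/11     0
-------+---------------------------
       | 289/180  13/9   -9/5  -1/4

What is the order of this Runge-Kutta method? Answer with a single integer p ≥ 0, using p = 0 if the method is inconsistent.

1

b = (289/180, 13/9, -9/5, -1/4)
c = (0, 1/4, -7/10, 155/99)
Ac = (0, 0, -1/8, 249/220)
Σ b_i: 289/180·1 + 13/9·1 + (-9/5)·1 + (-1/4)·1 = 1 ✓
b·c: 13/9·1/4 + (-9/5)·(-7/10) + (-1/4)·155/99 = 2029/1650 ≠ 1/2 ⇒ order 1.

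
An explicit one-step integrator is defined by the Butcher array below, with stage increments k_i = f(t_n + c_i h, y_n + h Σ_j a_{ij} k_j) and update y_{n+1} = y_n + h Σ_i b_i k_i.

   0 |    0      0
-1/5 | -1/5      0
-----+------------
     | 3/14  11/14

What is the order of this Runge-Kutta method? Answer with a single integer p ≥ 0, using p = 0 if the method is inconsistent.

1

b = (3/14, 11/14)
c = (0, -1/5)
Σ b_i: 3/14·1 + 11/14·1 = 1 ✓
b·c: 11/14·(-1/5) = -11/70 ≠ 1/2 ⇒ order 1.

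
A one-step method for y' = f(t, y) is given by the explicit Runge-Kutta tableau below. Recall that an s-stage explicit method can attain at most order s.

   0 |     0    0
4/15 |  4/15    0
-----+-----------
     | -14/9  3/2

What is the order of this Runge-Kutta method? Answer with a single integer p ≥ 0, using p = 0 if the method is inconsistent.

0

b = (-14/9, 3/2)
c = (0, 4/15)
Σ b_i: (-14/9)·1 + 3/2·1 = -1/18 ≠ 1 ⇒ order 0.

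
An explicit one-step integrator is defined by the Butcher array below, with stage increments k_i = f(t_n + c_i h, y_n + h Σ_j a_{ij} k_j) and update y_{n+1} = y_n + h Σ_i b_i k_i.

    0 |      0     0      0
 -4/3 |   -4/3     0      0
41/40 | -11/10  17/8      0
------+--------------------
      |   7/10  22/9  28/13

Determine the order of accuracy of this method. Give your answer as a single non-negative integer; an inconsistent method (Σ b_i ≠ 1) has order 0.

b = (7/10, 22/9, 28/13)
c = (0, -4/3, 41/40)
Ac = (0, 0, -17/6)
Σ b_i: 7/10·1 + 22/9·1 + 28/13·1 = 6199/1170 ≠ 1 ⇒ order 0.

0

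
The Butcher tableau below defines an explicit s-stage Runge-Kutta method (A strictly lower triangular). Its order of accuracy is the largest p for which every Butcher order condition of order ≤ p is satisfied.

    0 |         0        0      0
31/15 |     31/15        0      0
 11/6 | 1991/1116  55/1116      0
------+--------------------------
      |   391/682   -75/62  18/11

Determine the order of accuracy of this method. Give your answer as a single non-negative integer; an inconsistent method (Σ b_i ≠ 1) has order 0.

b = (391/682, -75/62, 18/11)
c = (0, 31/15, 11/6)
Ac = (0, 0, 11/108)
Σ b_i: 391/682·1 + (-75/62)·1 + 18/11·1 = 1 ✓
b·c: (-75/62)·31/15 + 18/11·11/6 = 1/2 ✓
b·c²: (-75/62)·961/225 + 18/11·121/36 = 1/3 ✓
b·Ac: 18/11·11/108 = 1/6 ✓; 3 stages ⇒ order 3.

3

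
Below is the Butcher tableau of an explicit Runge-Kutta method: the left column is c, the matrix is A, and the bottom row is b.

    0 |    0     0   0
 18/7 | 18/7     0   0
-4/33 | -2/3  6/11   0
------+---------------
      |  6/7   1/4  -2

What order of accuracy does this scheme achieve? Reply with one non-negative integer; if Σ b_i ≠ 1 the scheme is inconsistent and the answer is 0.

b = (6/7, 1/4, -2)
c = (0, 18/7, -4/33)
Ac = (0, 0, 108/77)
Σ b_i: 6/7·1 + 1/4·1 + (-2)·1 = -25/28 ≠ 1 ⇒ order 0.

0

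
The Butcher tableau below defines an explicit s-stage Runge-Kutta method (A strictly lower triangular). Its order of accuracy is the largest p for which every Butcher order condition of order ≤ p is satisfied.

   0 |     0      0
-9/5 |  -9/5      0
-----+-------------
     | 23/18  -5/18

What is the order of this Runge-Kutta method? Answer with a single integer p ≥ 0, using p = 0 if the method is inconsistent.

2

b = (23/18, -5/18)
c = (0, -9/5)
Σ b_i: 23/18·1 + (-5/18)·1 = 1 ✓
b·c: (-5/18)·(-9/5) = 1/2 ✓; 2 stages ⇒ order 2.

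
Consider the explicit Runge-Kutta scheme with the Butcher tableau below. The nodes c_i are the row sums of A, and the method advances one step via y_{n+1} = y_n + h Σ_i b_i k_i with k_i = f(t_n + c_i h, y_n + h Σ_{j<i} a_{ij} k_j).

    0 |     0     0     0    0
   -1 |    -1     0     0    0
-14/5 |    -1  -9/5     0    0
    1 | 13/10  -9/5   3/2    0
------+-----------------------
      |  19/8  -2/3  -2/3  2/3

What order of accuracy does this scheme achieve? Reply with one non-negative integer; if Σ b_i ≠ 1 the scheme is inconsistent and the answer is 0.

0

b = (19/8, -2/3, -2/3, 2/3)
c = (0, -1, -14/5, 1)
Ac = (0, 0, 9/5, -12/5)
Σ b_i: 19/8·1 + (-2/3)·1 + (-2/3)·1 + 2/3·1 = 41/24 ≠ 1 ⇒ order 0.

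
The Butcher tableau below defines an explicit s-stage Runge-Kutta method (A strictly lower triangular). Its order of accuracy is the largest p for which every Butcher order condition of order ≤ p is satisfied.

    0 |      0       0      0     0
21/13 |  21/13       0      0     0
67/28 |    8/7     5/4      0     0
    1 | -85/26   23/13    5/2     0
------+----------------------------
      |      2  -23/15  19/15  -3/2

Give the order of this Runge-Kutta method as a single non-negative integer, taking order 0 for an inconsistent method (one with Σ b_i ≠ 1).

b = (2, -23/15, 19/15, -3/2)
c = (0, 21/13, 67/28, 1)
Ac = (0, 0, 105/52, 83663/9464)
Σ b_i: 2·1 + (-23/15)·1 + 19/15·1 + (-3/2)·1 = 7/30 ≠ 1 ⇒ order 0.

0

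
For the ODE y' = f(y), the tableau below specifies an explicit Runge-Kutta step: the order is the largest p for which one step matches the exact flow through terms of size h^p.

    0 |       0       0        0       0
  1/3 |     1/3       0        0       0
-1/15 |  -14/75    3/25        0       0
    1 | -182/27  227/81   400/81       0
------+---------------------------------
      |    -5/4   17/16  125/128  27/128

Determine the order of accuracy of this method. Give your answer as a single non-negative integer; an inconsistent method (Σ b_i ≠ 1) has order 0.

4

b = (-5/4, 17/16, 125/128, 27/128)
c = (0, 1/3, -1/15, 1)
Ac = (0, 0, 1/25, 49/81)
Σ b_i: (-5/4)·1 + 17/16·1 + 125/128·1 + 27/128·1 = 1 ✓
b·c: 17/16·1/3 + 125/128·(-1/15) + 27/128·1 = 1/2 ✓
b·c²: 17/16·1/9 + 125/128·1/225 + 27/128·1 = 1/3 ✓
b·Ac: 125/128·1/25 + 27/128·49/81 = 1/6 ✓
b·c³: 17/16·1/27 + 125/128·(-1/3375) + 27/128·1 = 1/4 ✓
b·(c∘Ac): 125/128·(-1/375) + 27/128·49/81 = 1/8 ✓
b·Ac²: 125/128·1/75 + 27/128·1/3 = 1/12 ✓
b·A²c: 27/128·16/81 = 1/24 ✓; 4 stages ⇒ order 4.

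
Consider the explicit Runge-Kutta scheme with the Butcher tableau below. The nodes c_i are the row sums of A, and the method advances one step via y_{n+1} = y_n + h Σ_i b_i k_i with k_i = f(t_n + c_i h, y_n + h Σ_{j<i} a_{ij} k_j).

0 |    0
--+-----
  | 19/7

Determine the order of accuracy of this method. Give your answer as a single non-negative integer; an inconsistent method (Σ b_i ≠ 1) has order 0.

b = (19/7)
c = (0)
Σ b_i: 19/7·1 = 19/7 ≠ 1 ⇒ order 0.

0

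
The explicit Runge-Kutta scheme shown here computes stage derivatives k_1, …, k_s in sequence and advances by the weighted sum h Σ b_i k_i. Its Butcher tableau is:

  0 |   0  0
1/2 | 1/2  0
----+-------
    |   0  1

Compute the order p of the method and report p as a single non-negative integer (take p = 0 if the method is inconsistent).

b = (0, 1)
c = (0, 1/2)
Σ b_i: 1·1 = 1 ✓
b·c: 1·1/2 = 1/2 ✓; 2 stages ⇒ order 2.

2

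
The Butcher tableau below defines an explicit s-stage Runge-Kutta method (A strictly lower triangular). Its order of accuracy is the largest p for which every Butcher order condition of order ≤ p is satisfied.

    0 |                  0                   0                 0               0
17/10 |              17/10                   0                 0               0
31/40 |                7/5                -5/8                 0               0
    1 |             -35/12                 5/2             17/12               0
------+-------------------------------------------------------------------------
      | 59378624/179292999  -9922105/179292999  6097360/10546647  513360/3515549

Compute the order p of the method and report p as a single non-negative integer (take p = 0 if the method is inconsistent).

b = (59378624/179292999, -9922105/179292999, 6097360/10546647, 513360/3515549)
c = (0, 17/10, 31/40, 1)
Ac = (0, 0, -17/16, 2567/480)
Σ b_i: 59378624/179292999·1 + (-9922105/179292999)·1 + 6097360/10546647·1 + 513360/3515549·1 = 1 ✓
b·c: (-9922105/179292999)·17/10 + 6097360/10546647·31/40 + 513360/3515549·1 = 1/2 ✓
b·c²: (-9922105/179292999)·289/100 + 6097360/10546647·961/1600 + 513360/3515549·1 = 1/3 ✓
b·Ac: 6097360/10546647·(-17/16) + 513360/3515549·2567/480 = 1/6 ✓
b·c³: (-9922105/179292999)·4913/1000 + 6097360/10546647·29791/64000 + 513360/3515549·1 = 402884657/2812439200 ≠ 1/4 ⇒ order 3.
b·(c∘Ac): 6097360/10546647·(-527/640) + 513360/3515549·2567/480 = 1513141/4963128 ≠ 1/8
b·Ac²: 6097360/10546647·(-289/160) + 513360/3515549·155057/19200 = 6701897/49631280 ≠ 1/12
b·A²c: 513360/3515549·(-289/192) = -181815/827188 ≠ 1/24

3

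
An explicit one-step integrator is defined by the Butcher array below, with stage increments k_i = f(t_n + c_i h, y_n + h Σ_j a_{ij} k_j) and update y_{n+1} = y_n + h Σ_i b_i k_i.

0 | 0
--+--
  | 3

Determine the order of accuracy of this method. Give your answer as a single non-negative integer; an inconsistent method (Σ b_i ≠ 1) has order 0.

0

b = (3)
c = (0)
Σ b_i: 3·1 = 3 ≠ 1 ⇒ order 0.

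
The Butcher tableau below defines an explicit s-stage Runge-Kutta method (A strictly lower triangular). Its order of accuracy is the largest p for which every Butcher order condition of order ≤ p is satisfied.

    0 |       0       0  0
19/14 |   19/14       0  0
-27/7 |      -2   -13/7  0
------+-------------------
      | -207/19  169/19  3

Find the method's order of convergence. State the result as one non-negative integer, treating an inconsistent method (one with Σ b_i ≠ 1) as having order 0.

2

b = (-207/19, 169/19, 3)
c = (0, 19/14, -27/7)
Ac = (0, 0, -247/98)
Σ b_i: (-207/19)·1 + 169/19·1 + 3·1 = 1 ✓
b·c: 169/19·19/14 + 3·(-27/7) = 1/2 ✓
b·c²: 169/19·361/196 + 3·729/49 = 11959/196 ≠ 1/3 ⇒ order 2.
b·Ac: 3·(-247/98) = -741/98 ≠ 1/6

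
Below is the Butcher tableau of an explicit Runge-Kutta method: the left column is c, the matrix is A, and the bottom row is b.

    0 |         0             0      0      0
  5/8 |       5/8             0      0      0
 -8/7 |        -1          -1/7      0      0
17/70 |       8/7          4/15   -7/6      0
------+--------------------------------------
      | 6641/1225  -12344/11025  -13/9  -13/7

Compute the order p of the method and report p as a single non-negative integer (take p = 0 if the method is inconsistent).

2

b = (6641/1225, -12344/11025, -13/9, -13/7)
c = (0, 5/8, -8/7, 17/70)
Ac = (0, 0, -5/56, 3/2)
Σ b_i: 6641/1225·1 + (-12344/11025)·1 + (-13/9)·1 + (-13/7)·1 = 1 ✓
b·c: (-12344/11025)·5/8 + (-13/9)·(-8/7) + (-13/7)·17/70 = 1/2 ✓
b·c²: (-12344/11025)·25/64 + (-13/9)·64/49 + (-13/7)·289/4900 = -166939/68600 ≠ 1/3 ⇒ order 2.
b·Ac: (-13/9)·(-5/56) + (-13/7)·3/2 = -1339/504 ≠ 1/6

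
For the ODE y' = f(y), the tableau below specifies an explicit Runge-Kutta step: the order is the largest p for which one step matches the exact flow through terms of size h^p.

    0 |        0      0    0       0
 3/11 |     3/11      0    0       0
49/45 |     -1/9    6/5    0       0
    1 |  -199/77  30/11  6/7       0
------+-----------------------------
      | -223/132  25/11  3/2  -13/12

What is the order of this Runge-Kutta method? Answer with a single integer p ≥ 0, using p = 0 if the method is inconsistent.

b = (-223/132, 25/11, 3/2, -13/12)
c = (0, 3/11, 49/45, 1)
Ac = (0, 0, 18/55, 3044/1815)
Σ b_i: (-223/132)·1 + 25/11·1 + 3/2·1 + (-13/12)·1 = 1 ✓
b·c: 25/11·3/11 + 3/2·49/45 + (-13/12)·1 = 2831/2420 ≠ 1/2 ⇒ order 1.

1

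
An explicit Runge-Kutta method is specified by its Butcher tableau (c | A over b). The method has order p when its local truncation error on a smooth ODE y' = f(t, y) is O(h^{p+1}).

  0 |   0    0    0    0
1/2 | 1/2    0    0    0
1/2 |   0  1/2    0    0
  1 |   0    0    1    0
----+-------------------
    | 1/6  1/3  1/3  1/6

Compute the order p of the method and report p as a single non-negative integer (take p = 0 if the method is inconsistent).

b = (1/6, 1/3, 1/3, 1/6)
c = (0, 1/2, 1/2, 1)
Ac = (0, 0, 1/4, 1/2)
Σ b_i: 1/6·1 + 1/3·1 + 1/3·1 + 1/6·1 = 1 ✓
b·c: 1/3·1/2 + 1/3·1/2 + 1/6·1 = 1/2 ✓
b·c²: 1/3·1/4 + 1/3·1/4 + 1/6·1 = 1/3 ✓
b·Ac: 1/3·1/4 + 1/6·1/2 = 1/6 ✓
b·c³: 1/3·1/8 + 1/3·1/8 + 1/6·1 = 1/4 ✓
b·(c∘Ac): 1/3·1/8 + 1/6·1/2 = 1/8 ✓
b·Ac²: 1/3·1/8 + 1/6·1/4 = 1/12 ✓
b·A²c: 1/6·1/4 = 1/24 ✓; 4 stages ⇒ order 4.

4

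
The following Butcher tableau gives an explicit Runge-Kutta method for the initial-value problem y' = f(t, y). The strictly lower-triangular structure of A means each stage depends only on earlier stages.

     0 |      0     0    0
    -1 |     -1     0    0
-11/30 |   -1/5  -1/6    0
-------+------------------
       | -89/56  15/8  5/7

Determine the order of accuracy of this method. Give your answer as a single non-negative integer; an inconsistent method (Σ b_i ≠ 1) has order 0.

1

b = (-89/56, 15/8, 5/7)
c = (0, -1, -11/30)
Ac = (0, 0, 1/6)
Σ b_i: (-89/56)·1 + 15/8·1 + 5/7·1 = 1 ✓
b·c: 15/8·(-1) + 5/7·(-11/30) = -359/168 ≠ 1/2 ⇒ order 1.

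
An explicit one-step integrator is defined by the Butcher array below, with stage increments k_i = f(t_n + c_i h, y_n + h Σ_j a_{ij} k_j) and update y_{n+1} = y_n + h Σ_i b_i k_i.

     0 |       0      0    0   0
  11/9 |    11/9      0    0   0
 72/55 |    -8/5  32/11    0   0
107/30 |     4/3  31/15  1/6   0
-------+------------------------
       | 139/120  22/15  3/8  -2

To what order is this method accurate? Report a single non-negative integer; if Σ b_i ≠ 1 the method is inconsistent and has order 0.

b = (139/120, 22/15, 3/8, -2)
c = (0, 11/9, 72/55, 107/30)
Ac = (0, 0, 32/9, 815/297)
Σ b_i: 139/120·1 + 22/15·1 + 3/8·1 + (-2)·1 = 1 ✓
b·c: 22/15·11/9 + 3/8·72/55 + (-2)·107/30 = -7202/1485 ≠ 1/2 ⇒ order 1.

1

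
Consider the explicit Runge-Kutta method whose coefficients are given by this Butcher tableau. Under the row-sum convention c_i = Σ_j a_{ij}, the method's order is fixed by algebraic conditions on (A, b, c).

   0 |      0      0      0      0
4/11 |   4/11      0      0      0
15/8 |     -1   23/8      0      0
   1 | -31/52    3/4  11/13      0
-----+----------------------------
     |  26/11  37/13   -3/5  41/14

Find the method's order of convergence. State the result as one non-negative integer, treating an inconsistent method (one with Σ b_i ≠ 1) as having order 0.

b = (26/11, 37/13, -3/5, 41/14)
c = (0, 4/11, 15/8, 1)
Ac = (0, 0, 23/22, 2127/1144)
Σ b_i: 26/11·1 + 37/13·1 + (-3/5)·1 + 41/14·1 = 75459/10010 ≠ 1 ⇒ order 0.

0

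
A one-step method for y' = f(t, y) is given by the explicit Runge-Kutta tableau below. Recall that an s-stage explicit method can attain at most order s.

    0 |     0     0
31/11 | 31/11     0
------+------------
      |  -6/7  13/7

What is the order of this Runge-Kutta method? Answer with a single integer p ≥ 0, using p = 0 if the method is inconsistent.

b = (-6/7, 13/7)
c = (0, 31/11)
Σ b_i: (-6/7)·1 + 13/7·1 = 1 ✓
b·c: 13/7·31/11 = 403/77 ≠ 1/2 ⇒ order 1.

1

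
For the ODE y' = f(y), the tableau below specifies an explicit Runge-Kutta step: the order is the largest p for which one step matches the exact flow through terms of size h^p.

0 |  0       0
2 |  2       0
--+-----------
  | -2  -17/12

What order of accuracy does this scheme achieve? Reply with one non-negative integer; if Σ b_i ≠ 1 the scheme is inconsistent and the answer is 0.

0

b = (-2, -17/12)
c = (0, 2)
Σ b_i: (-2)·1 + (-17/12)·1 = -41/12 ≠ 1 ⇒ order 0.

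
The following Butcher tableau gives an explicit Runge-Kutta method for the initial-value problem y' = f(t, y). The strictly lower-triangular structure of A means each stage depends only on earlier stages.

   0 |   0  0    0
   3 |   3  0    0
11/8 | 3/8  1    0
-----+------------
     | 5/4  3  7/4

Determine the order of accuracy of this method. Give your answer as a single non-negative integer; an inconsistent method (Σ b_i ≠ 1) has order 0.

0

b = (5/4, 3, 7/4)
c = (0, 3, 11/8)
Ac = (0, 0, 3)
Σ b_i: 5/4·1 + 3·1 + 7/4·1 = 6 ≠ 1 ⇒ order 0.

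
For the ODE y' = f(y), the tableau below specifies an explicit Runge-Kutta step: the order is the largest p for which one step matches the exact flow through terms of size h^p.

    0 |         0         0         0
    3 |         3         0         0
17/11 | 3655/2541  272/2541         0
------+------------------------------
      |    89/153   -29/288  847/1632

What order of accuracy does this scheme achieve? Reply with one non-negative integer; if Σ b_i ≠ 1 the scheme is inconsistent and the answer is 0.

3

b = (89/153, -29/288, 847/1632)
c = (0, 3, 17/11)
Ac = (0, 0, 272/847)
Σ b_i: 89/153·1 + (-29/288)·1 + 847/1632·1 = 1 ✓
b·c: (-29/288)·3 + 847/1632·17/11 = 1/2 ✓
b·c²: (-29/288)·9 + 847/1632·289/121 = 1/3 ✓
b·Ac: 847/1632·272/847 = 1/6 ✓; 3 stages ⇒ order 3.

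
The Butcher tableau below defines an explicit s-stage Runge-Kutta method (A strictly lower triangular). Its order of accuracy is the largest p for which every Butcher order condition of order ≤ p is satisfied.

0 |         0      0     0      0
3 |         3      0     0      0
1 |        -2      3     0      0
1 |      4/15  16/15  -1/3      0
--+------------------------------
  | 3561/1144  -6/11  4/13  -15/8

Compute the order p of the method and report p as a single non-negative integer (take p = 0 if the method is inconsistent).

b = (3561/1144, -6/11, 4/13, -15/8)
c = (0, 3, 1, 1)
Ac = (0, 0, 9, 43/15)
Σ b_i: 3561/1144·1 + (-6/11)·1 + 4/13·1 + (-15/8)·1 = 1 ✓
b·c: (-6/11)·3 + 4/13·1 + (-15/8)·1 = -3665/1144 ≠ 1/2 ⇒ order 1.

1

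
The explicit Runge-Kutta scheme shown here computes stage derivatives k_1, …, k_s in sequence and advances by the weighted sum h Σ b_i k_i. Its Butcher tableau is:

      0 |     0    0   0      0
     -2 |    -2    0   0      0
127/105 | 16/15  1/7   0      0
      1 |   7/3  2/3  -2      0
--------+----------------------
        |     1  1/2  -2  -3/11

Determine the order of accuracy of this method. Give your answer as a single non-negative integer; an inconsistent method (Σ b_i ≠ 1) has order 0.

0

b = (1, 1/2, -2, -3/11)
c = (0, -2, 127/105, 1)
Ac = (0, 0, -2/7, -394/105)
Σ b_i: 1·1 + 1/2·1 + (-2)·1 + (-3/11)·1 = -17/22 ≠ 1 ⇒ order 0.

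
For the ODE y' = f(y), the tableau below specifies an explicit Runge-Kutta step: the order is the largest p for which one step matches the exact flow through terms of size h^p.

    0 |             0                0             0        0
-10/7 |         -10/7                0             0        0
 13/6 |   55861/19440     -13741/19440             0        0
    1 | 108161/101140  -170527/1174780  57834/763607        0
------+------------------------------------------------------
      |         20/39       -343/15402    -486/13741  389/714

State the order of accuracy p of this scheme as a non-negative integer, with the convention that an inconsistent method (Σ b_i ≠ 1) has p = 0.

4

b = (20/39, -343/15402, -486/13741, 389/714)
c = (0, -10/7, 13/6, 1)
Ac = (0, 0, 1963/1944, 289/778)
Σ b_i: 20/39·1 + (-343/15402)·1 + (-486/13741)·1 + 389/714·1 = 1 ✓
b·c: (-343/15402)·(-10/7) + (-486/13741)·13/6 + 389/714·1 = 1/2 ✓
b·c²: (-343/15402)·100/49 + (-486/13741)·169/36 + 389/714·1 = 1/3 ✓
b·Ac: (-486/13741)·1963/1944 + 389/714·289/778 = 1/6 ✓
b·c³: (-343/15402)·(-1000/343) + (-486/13741)·2197/216 + 389/714·1 = 1/4 ✓
b·(c∘Ac): (-486/13741)·25519/11664 + 389/714·289/778 = 1/8 ✓
b·Ac²: (-486/13741)·(-9815/6804) + 389/714·323/5446 = 1/12 ✓
b·A²c: 389/714·119/1556 = 1/24 ✓; 4 stages ⇒ order 4.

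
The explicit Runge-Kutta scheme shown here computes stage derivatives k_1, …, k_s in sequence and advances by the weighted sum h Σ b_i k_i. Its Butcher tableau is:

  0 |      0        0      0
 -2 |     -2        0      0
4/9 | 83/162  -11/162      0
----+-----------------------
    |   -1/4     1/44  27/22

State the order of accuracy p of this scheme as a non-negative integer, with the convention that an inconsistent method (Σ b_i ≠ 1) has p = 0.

3

b = (-1/4, 1/44, 27/22)
c = (0, -2, 4/9)
Ac = (0, 0, 11/81)
Σ b_i: (-1/4)·1 + 1/44·1 + 27/22·1 = 1 ✓
b·c: 1/44·(-2) + 27/22·4/9 = 1/2 ✓
b·c²: 1/44·4 + 27/22·16/81 = 1/3 ✓
b·Ac: 27/22·11/81 = 1/6 ✓; 3 stages ⇒ order 3.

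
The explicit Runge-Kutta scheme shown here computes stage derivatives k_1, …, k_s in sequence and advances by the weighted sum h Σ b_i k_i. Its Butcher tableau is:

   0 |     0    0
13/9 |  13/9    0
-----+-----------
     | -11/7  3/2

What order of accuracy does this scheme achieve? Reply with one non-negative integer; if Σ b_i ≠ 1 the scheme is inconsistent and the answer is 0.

b = (-11/7, 3/2)
c = (0, 13/9)
Σ b_i: (-11/7)·1 + 3/2·1 = -1/14 ≠ 1 ⇒ order 0.

0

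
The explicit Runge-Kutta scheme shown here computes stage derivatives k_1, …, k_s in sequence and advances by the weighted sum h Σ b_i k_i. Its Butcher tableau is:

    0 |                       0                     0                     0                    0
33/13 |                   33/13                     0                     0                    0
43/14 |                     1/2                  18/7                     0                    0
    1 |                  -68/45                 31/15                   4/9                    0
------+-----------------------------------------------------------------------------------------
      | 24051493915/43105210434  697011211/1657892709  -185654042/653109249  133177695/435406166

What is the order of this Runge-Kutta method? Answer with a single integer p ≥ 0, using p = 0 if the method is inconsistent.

b = (24051493915/43105210434, 697011211/1657892709, -185654042/653109249, 133177695/435406166)
c = (0, 33/13, 43/14, 1)
Ac = (0, 0, 594/91, 27073/4095)
Σ b_i: 24051493915/43105210434·1 + 697011211/1657892709·1 + (-185654042/653109249)·1 + 133177695/435406166·1 = 1 ✓
b·c: 697011211/1657892709·33/13 + (-185654042/653109249)·43/14 + 133177695/435406166·1 = 1/2 ✓
b·c²: 697011211/1657892709·1089/169 + (-185654042/653109249)·1849/196 + 133177695/435406166·1 = 1/3 ✓
b·Ac: (-185654042/653109249)·594/91 + 133177695/435406166·27073/4095 = 1/6 ✓
b·c³: 697011211/1657892709·35937/2197 + (-185654042/653109249)·79507/2744 + 133177695/435406166·1 = -250483139545/237731766636 ≠ 1/4 ⇒ order 3.
b·(c∘Ac): (-185654042/653109249)·12771/637 + 133177695/435406166·27073/4095 = -62436727829/16980840474 ≠ 1/8
b·Ac²: (-185654042/653109249)·19602/1183 + 133177695/435406166·6524978/372645 = 38370519559/59432941659 ≠ 1/12
b·A²c: 133177695/435406166·264/91 = 2511350820/2830140079 ≠ 1/24

3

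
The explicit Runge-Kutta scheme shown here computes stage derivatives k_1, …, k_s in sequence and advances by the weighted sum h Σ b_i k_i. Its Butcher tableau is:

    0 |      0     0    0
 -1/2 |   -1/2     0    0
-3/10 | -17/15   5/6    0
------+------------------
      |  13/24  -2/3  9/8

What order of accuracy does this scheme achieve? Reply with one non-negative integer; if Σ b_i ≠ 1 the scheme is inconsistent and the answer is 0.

b = (13/24, -2/3, 9/8)
c = (0, -1/2, -3/10)
Ac = (0, 0, -5/12)
Σ b_i: 13/24·1 + (-2/3)·1 + 9/8·1 = 1 ✓
b·c: (-2/3)·(-1/2) + 9/8·(-3/10) = -1/240 ≠ 1/2 ⇒ order 1.

1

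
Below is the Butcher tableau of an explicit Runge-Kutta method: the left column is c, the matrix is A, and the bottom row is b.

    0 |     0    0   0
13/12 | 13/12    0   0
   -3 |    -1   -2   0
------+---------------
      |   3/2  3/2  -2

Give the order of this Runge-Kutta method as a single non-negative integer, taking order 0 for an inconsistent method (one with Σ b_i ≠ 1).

1

b = (3/2, 3/2, -2)
c = (0, 13/12, -3)
Ac = (0, 0, -13/6)
Σ b_i: 3/2·1 + 3/2·1 + (-2)·1 = 1 ✓
b·c: 3/2·13/12 + (-2)·(-3) = 61/8 ≠ 1/2 ⇒ order 1.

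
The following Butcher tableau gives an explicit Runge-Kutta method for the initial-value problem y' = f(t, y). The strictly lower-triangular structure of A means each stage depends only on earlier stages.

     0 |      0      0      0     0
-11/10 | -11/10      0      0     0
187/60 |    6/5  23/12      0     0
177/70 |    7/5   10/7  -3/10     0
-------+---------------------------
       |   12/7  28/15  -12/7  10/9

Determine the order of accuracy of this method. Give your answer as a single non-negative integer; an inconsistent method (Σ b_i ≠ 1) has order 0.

0

b = (12/7, 28/15, -12/7, 10/9)
c = (0, -11/10, 187/60, 177/70)
Ac = (0, 0, -253/120, -3509/1400)
Σ b_i: 12/7·1 + 28/15·1 + (-12/7)·1 + 10/9·1 = 134/45 ≠ 1 ⇒ order 0.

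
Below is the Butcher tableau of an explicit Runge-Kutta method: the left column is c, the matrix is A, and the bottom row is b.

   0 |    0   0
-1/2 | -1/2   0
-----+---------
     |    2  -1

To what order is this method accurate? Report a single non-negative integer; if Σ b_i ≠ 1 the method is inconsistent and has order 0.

b = (2, -1)
c = (0, -1/2)
Σ b_i: 2·1 + (-1)·1 = 1 ✓
b·c: (-1)·(-1/2) = 1/2 ✓; 2 stages ⇒ order 2.

2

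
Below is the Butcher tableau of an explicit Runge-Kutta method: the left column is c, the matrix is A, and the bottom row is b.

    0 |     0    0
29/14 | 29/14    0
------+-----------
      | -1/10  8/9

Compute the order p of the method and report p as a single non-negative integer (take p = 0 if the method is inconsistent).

b = (-1/10, 8/9)
c = (0, 29/14)
Σ b_i: (-1/10)·1 + 8/9·1 = 71/90 ≠ 1 ⇒ order 0.

0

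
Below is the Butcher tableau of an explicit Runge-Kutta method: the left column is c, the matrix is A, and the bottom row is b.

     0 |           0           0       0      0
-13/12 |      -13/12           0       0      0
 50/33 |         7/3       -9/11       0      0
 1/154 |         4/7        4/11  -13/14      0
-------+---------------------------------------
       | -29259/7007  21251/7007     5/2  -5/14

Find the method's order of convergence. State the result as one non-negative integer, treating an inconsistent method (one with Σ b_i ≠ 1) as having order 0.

b = (-29259/7007, 21251/7007, 5/2, -5/14)
c = (0, -13/12, 50/33, 1/154)
Ac = (0, 0, 39/44, -416/231)
Σ b_i: (-29259/7007)·1 + 21251/7007·1 + 5/2·1 + (-5/14)·1 = 1 ✓
b·c: 21251/7007·(-13/12) + 5/2·50/33 + (-5/14)·1/154 = 1/2 ✓
b·c²: 21251/7007·169/144 + 5/2·2500/1089 + (-5/14)·1/23716 = 55572161/5976432 ≠ 1/3 ⇒ order 2.
b·Ac: 5/2·39/44 + (-5/14)·(-416/231) = 36985/12936 ≠ 1/6

2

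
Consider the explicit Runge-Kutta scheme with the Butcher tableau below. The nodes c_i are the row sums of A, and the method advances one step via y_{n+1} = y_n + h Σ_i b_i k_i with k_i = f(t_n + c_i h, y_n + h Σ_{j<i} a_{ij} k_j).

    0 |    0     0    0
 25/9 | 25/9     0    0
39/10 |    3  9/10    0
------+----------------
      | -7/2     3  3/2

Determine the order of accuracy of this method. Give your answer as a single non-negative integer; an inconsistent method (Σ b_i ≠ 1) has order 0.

b = (-7/2, 3, 3/2)
c = (0, 25/9, 39/10)
Ac = (0, 0, 5/2)
Σ b_i: (-7/2)·1 + 3·1 + 3/2·1 = 1 ✓
b·c: 3·25/9 + 3/2·39/10 = 851/60 ≠ 1/2 ⇒ order 1.

1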